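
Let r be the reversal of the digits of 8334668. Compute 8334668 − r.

Reverse of 8334668 is 8664338.
8334668 − 8664338 = -329670

-329670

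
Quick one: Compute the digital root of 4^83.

The digital root of n equals n mod 9 (or 9 when 9 | n), so we need 4^83 mod 9.
4^83 ≡ 7 (mod 9), so the digital root is 7.

7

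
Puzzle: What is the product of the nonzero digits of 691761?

6×9×1×7×6×1 = 2268

2268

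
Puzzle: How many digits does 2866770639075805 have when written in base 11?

2866770639075805 in base 11 is 760494667224800, which has 15 digits.

15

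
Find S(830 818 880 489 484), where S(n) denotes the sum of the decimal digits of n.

8+3+0+8+1+8+8+8+0+4+8+9+4+8+4 = 81

81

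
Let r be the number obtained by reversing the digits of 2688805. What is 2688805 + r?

7777667

Reverse of 2688805 is 5088862.
2688805 + 5088862 = 7777667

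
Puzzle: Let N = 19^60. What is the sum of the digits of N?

19^60 = 53114861964971781805211413858120662813570892087695571452312606929382350146801
Sum of its 77 digits: 325.

325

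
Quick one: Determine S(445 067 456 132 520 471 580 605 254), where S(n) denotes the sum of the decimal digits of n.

101

4+4+5+0+6+7+4+5+6+1+3+2+5+2+0+4+7+1+5+8+0+6+0+5+2+5+4 = 101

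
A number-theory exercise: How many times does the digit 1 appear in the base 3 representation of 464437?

5

464437 in base 3 is 212121002101.
The digit 1 appears 5 times.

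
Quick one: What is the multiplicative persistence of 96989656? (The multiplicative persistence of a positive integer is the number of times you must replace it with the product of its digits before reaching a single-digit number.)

96989656 → 6298560 → 0 (2 steps)

2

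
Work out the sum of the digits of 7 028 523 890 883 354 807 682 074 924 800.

7+0+2+8+5+2+3+8+9+0+8+8+3+3+5+4+8+0+7+6+8+2+0+7+4+9+2+4+8+0+0 = 140

140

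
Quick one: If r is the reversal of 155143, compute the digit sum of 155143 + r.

Reversal of 155143 is 341551; 155143 + 341551 = 496694.
Digit sum of 496694: 4+9+6+6+9+4 = 38.

38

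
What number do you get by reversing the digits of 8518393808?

8083938158

Reversing 8518393808 gives 8083938158.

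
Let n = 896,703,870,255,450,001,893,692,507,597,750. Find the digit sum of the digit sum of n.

First digit sum: 152.
1+5+2 = 8.

8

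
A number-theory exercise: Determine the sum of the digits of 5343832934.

44

5+3+4+3+8+3+2+9+3+4 = 44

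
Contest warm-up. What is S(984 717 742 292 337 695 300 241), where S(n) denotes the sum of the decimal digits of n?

105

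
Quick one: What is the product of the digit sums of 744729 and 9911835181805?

1947

S(744729) = 7+4+4+7+2+9 = 33.
S(9911835181805) = 9+9+1+1+8+3+5+1+8+1+8+0+5 = 59.
33 · 59 = 1947.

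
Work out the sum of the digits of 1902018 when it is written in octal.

1902018 in base 8 is 7202702.
Digit sum: 7+2+0+2+7+0+2 = 20.

20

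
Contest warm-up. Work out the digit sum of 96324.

9+6+3+2+4 = 24

24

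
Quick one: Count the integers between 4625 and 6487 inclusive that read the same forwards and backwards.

The integers in [4625, 6487] that read the same forwards and backwards: 4664, 4774, 4884, 4994, 5005, 5115, …, 6336, 6446.
19 qualify.

19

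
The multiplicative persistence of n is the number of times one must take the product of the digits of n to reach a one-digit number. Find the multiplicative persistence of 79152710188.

79152710188 → 0 (1 step)

1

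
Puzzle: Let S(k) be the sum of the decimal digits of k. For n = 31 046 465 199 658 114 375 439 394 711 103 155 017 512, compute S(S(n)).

7

First digit sum: 160.
1+6+0 = 7.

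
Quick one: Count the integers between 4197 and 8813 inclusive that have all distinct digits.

The integers in [4197, 8813] that have all distinct digits: 4197, 4198, 4201, 4203, 4205, 4206, …, 8795, 8796.
2354 qualify.

2354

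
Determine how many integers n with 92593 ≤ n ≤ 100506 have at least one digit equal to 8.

2879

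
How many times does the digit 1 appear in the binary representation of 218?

218 in base 2 is 11011010.
The digit 1 appears 5 times.

5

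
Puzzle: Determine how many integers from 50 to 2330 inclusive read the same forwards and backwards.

The integers in [50, 2330] that read the same forwards and backwards: 55, 66, 77, 88, 99, 101, …, 2112, 2222.
108 qualify.

108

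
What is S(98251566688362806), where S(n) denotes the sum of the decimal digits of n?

9+8+2+5+1+5+6+6+6+8+8+3+6+2+8+0+6 = 89

89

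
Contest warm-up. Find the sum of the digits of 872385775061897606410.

8+7+2+3+8+5+7+7+5+0+6+1+8+9+7+6+0+6+4+1+0 = 100

100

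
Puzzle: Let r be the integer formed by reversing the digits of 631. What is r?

Reversing 631 gives 136.

136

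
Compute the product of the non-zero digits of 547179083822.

6773760

5×4×7×1×7×9×8×3×8×2×2 = 6773760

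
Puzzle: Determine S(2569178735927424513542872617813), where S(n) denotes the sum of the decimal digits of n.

144

2+5+6+9+1+7+8+7+3+5+9+2+7+4+2+4+5+1+3+5+4+2+8+7+2+6+1+7+8+1+3 = 144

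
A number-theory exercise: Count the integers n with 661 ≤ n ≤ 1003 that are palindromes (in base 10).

The integers in [661, 1003] that are palindromes (in base 10): 666, 676, 686, 696, 707, 717, …, 999, 1001.
35 qualify.

35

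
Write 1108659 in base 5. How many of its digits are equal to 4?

4

1108659 in base 5 is 240434114.
The digit 4 appears 4 times.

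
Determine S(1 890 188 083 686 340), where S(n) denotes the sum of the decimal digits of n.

73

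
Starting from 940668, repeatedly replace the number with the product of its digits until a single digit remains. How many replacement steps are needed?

940668 → 0 (1 step)

1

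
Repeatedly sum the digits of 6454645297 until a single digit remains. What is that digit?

7

6+4+5+4+6+4+5+2+9+7 = 52
5+2 = 7
(Equivalently, 6454645297 mod 9 = 7.)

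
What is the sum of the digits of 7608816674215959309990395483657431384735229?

215

7+6+0+8+8+1+6+6+7+4+2+1+5+9+5+9+3+0+9+9+9+0+3+9+5+4+8+3+6+5+7+4+3+1+3+8+4+7+3+5+2+2+9 = 215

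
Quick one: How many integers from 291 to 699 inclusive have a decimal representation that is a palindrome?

41

The integers in [291, 699] that have a decimal representation that is a palindrome: 292, 303, 313, 323, 333, 343, …, 686, 696.
41 qualify.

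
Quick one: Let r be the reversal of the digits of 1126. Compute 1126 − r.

-5085

Reverse of 1126 is 6211.
1126 − 6211 = -5085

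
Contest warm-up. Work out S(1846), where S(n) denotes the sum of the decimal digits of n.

19

1+8+4+6 = 19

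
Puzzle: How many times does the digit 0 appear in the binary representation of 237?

2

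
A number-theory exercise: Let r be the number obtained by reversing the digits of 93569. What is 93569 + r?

190108

Reverse of 93569 is 96539.
93569 + 96539 = 190108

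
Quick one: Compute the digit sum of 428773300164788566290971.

113

4+2+8+7+7+3+3+0+0+1+6+4+7+8+8+5+6+6+2+9+0+9+7+1 = 113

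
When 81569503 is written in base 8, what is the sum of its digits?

81569503 in base 8 is 467123337.
Digit sum: 4+6+7+1+2+3+3+3+7 = 36.

36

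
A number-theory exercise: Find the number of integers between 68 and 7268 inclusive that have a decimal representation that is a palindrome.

The integers in [68, 7268] that have a decimal representation that is a palindrome: 77, 88, 99, 101, 111, 121, …, 7117, 7227.
156 qualify.

156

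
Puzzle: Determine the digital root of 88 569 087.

6

8+8+5+6+9+0+8+7 = 51
5+1 = 6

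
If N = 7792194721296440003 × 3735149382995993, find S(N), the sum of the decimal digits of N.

121

7792194721296440003 × 3735149382995993 = 29105011305435031513053733313907979
Sum of its 35 digits: 121.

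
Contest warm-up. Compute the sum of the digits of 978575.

41

9+7+8+5+7+5 = 41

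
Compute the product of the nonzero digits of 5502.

50

5×5×2 = 50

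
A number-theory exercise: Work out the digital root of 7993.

7+9+9+3 = 28
2+8 = 10
1+0 = 1

1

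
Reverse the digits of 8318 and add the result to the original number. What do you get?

Reverse of 8318 is 8138.
8318 + 8138 = 16456

16456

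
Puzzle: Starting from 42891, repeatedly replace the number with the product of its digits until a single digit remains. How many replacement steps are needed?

42891 → 576 → 210 → 0 (3 steps)

3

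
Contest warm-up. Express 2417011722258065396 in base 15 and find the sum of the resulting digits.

114

2417011722258065396 in base 15 is 57BDB3197549C24B.
Digit sum: 5+7+11+13+11+3+1+9+7+5+4+9+12+2+4+11 = 114.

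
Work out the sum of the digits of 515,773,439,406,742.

5+1+5+7+7+3+4+3+9+4+0+6+7+4+2 = 67

67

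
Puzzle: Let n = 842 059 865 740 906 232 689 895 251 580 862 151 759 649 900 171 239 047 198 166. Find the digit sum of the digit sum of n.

13

First digit sum: 283.
2+8+3 = 13.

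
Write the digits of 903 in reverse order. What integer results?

Reversing 903 gives 309.

309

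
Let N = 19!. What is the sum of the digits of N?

45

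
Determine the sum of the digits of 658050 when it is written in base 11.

30

658050 in base 11 is 40A448.
Digit sum: 4+0+10+4+4+8 = 30.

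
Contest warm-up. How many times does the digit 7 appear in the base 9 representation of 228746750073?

1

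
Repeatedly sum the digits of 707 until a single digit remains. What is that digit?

7+0+7 = 14
1+4 = 5

5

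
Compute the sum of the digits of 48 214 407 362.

41

4+8+2+1+4+4+0+7+3+6+2 = 41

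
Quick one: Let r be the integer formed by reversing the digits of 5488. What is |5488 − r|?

Reverse of 5488 is 8845.
|5488 − 8845| = 3357

3357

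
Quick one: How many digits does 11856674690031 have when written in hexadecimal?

11

11856674690031 in base 16 is AC898E213EF, which has 11 digits.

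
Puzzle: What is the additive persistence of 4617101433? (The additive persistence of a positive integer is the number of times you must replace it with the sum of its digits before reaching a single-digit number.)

4617101433 → 30 → 3 (2 steps)

2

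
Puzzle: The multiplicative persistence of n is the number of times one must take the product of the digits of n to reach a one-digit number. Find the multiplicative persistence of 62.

62 → 12 → 2 (2 steps)

2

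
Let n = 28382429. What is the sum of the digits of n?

2+8+3+8+2+4+2+9 = 38

38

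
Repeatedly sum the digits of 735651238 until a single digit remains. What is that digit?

4

7+3+5+6+5+1+2+3+8 = 40
4+0 = 4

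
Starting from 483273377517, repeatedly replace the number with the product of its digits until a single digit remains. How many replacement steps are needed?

483273377517 → 20744640 → 0 (2 steps)

2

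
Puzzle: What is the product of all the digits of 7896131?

7×8×9×6×1×3×1 = 9072

9072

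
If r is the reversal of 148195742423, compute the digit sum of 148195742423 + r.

Reversal of 148195742423 is 324247591841; 148195742423 + 324247591841 = 472443334264.
Digit sum of 472443334264: 4+7+2+4+4+3+3+3+4+2+6+4 = 46.

46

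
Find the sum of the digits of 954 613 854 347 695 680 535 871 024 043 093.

9+5+4+6+1+3+8+5+4+3+4+7+6+9+5+6+8+0+5+3+5+8+7+1+0+2+4+0+4+3+0+9+3 = 147

147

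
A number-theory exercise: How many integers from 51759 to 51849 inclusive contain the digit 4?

18

The integers in [51759, 51849] that contain the digit 4: 51764, 51774, 51784, 51794, 51804, 51814, …, 51848, 51849.
18 qualify.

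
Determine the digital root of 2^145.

The digital root of n equals n mod 9 (or 9 when 9 | n), so we need 2^145 mod 9.
2^145 ≡ 2 (mod 9), so the digital root is 2.

2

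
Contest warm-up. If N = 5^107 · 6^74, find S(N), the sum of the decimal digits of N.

252

5^107 · 6^74 = 2360385794942879231024549003608452260959893465042114257812500000000000000000000000000000000000000000000000000000000000000000000000000
Sum of its 133 digits: 252.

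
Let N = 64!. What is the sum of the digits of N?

64! = 126886932185884164103433389335161480802865516174545192198801894375214704230400000000000000
Sum of its 90 digits: 324.

324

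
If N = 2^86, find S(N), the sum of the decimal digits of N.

112

2^86 = 77371252455336267181195264
Sum of its 26 digits: 112.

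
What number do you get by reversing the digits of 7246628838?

8388266427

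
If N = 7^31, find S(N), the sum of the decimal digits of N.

7^31 = 157775382034845806615042743
Sum of its 27 digits: 115.

115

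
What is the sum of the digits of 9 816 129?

9+8+1+6+1+2+9 = 36

36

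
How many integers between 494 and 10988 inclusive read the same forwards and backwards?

151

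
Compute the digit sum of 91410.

9+1+4+1+0 = 15

15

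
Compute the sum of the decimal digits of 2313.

9

2+3+1+3 = 9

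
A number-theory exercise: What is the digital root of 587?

5+8+7 = 20
2+0 = 2

2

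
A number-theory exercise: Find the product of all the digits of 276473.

7056

2×7×6×4×7×3 = 7056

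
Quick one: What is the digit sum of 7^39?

7^39 = 909543680129861140820205019889143
Sum of its 33 digits: 136.

136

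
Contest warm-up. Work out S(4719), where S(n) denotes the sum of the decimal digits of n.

21

4+7+1+9 = 21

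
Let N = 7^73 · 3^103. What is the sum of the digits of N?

477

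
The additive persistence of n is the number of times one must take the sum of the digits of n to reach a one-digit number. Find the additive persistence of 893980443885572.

893980443885572 → 83 → 11 → 2 (3 steps)

3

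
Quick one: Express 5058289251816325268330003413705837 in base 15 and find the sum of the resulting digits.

219

5058289251816325268330003413705837 in base 15 is 5E06D7DBBD5E90B5CB5C5270144C7.
Digit sum: 5+14+0+6+13+7+13+11+11+13+5+14+9+0+11+5+12+11+5+12+5+2+7+0+1+4+4+12+7 = 219.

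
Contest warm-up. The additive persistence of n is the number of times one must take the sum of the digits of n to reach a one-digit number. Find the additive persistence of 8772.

2

8772 → 24 → 6 (2 steps)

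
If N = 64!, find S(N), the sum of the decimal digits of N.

324

64! = 126886932185884164103433389335161480802865516174545192198801894375214704230400000000000000
Sum of its 90 digits: 324.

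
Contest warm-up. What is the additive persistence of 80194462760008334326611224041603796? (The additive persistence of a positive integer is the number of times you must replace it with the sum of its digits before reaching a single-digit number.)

80194462760008334326611224041603796 → 128 → 11 → 2 (3 steps)

3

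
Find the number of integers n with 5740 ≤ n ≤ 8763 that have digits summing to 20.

234

The integers in [5740, 8763] that have digits summing to 20: 5744, 5753, 5762, 5771, 5780, 5807, …, 8741, 8750.
234 qualify.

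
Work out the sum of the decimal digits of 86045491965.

57

8+6+0+4+5+4+9+1+9+6+5 = 57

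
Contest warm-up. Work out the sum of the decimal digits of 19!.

45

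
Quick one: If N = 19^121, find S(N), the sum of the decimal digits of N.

19^121 = 53602582669602114953473320188293375192182637030324921512152492159989524182395964857880875848533356483422386593181764175455511190931131712857318178760138419
Sum of its 155 digits: 685.

685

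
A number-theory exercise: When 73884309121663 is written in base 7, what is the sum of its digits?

49

73884309121663 in base 7 is 21363652025300515.
Digit sum: 2+1+3+6+3+6+5+2+0+2+5+3+0+0+5+1+5 = 49.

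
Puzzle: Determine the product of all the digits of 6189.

432

6×1×8×9 = 432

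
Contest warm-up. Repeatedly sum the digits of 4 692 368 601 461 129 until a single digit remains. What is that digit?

5

4+6+9+2+3+6+8+6+0+1+4+6+1+1+2+9 = 68
6+8 = 14
1+4 = 5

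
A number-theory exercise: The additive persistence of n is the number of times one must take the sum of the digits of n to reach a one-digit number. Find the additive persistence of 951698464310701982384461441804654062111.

3

951698464310701982384461441804654062111 → 156 → 12 → 3 (3 steps)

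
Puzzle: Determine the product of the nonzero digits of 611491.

216

6×1×1×4×9×1 = 216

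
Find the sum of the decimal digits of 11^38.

184

11^38 = 3740434344477351388916475705363381856681
Sum of its 40 digits: 184.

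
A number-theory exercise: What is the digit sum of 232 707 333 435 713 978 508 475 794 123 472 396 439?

179

2+3+2+7+0+7+3+3+3+4+3+5+7+1+3+9+7+8+5+0+8+4+7+5+7+9+4+1+2+3+4+7+2+3+9+6+4+3+9 = 179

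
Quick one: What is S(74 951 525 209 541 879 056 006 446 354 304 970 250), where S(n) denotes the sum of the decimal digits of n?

156

7+4+9+5+1+5+2+5+2+0+9+5+4+1+8+7+9+0+5+6+0+0+6+4+4+6+3+5+4+3+0+4+9+7+0+2+5+0 = 156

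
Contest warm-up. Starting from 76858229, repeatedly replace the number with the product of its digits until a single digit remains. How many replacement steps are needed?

76858229 → 483840 → 0 (2 steps)

2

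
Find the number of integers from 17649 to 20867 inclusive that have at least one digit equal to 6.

897

The integers in [17649, 20867] that have at least one digit equal to 6: 17649, 17650, 17651, 17652, 17653, 17654, …, 20866, 20867.
897 qualify.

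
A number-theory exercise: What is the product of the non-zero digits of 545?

5×4×5 = 100

100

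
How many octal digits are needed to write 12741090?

8

12741090 in base 8 is 60464742, which has 8 digits.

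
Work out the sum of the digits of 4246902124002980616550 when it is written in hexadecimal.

145

4246902124002980616550 in base 16 is E6399B44BA999B5966.
Digit sum: 14+6+3+9+9+11+4+4+11+10+9+9+9+11+5+9+6+6 = 145.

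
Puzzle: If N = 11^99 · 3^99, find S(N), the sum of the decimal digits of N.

720

11^99 · 3^99 = 2152187218747443402918676664838009352359122340300811704997443249689984015475548372233409501874705991899323874516988882770399041679354466470990528665697
Sum of its 151 digits: 720.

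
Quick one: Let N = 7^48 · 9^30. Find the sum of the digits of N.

7^48 · 9^30 = 1555898291332855261001915682254240329211273765789442863755848942782001
Sum of its 70 digits: 306.

306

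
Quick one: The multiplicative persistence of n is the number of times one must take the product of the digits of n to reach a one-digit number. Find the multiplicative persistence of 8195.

8195 → 360 → 0 (2 steps)

2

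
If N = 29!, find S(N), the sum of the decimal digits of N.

29! = 8841761993739701954543616000000
Sum of its 31 digits: 126.

126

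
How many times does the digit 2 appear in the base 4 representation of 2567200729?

3

2567200729 in base 4 is 2121001011333121.
The digit 2 appears 3 times.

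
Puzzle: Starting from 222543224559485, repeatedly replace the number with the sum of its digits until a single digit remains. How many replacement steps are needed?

2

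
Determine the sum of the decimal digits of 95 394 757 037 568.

78

9+5+3+9+4+7+5+7+0+3+7+5+6+8 = 78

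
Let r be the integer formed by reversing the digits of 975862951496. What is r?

Reversing 975862951496 gives 694159268579.

694159268579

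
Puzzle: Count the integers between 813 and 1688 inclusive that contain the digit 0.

The integers in [813, 1688] that contain the digit 0: 820, 830, 840, 850, 860, 870, …, 1670, 1680.
240 qualify.

240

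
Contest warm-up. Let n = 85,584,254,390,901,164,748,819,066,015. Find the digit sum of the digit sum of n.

12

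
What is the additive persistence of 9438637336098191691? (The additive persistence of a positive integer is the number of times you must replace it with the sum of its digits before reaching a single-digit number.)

3

9438637336098191691 → 96 → 15 → 6 (3 steps)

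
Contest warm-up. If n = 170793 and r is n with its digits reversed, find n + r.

567864

Reverse of 170793 is 397071.
170793 + 397071 = 567864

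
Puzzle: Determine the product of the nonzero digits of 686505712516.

3024000

6×8×6×5×5×7×1×2×5×1×6 = 3024000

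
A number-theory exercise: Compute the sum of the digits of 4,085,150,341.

4+0+8+5+1+5+0+3+4+1 = 31

31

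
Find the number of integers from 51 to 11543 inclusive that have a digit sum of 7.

The integers in [51, 11543] that have a digit sum of 7: 52, 61, 70, 106, 115, 124, …, 11410, 11500.
164 qualify.

164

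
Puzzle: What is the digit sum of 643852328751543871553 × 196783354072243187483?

178

643852328751543871553 × 196783354072243187483 = 126699420778953380219708464000303049371099
Sum of its 42 digits: 178.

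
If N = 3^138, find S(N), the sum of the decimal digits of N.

306

3^138 = 696198609130885597695136021593547814689632716312296141651066450089
Sum of its 66 digits: 306.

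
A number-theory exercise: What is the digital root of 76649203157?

7+6+6+4+9+2+0+3+1+5+7 = 50
5+0 = 5

5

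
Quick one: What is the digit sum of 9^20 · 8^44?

252

9^20 · 8^44 = 66192626858253273732215265037930324920444088830273672708096
Sum of its 59 digits: 252.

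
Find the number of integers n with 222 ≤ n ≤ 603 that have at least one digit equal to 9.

The integers in [222, 603] that have at least one digit equal to 9: 229, 239, 249, 259, 269, 279, …, 598, 599.
74 qualify.

74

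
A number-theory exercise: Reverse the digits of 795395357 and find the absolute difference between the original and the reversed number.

41801760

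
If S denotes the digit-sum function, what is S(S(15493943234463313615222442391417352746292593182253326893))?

13

First digit sum: 229.
2+2+9 = 13.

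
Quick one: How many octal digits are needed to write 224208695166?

13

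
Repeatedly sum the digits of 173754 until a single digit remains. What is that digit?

1+7+3+7+5+4 = 27
2+7 = 9

9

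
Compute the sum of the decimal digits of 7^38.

130

7^38 = 129934811447123020117172145698449
Sum of its 33 digits: 130.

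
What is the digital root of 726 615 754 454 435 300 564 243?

7+2+6+6+1+5+7+5+4+4+5+4+4+3+5+3+0+0+5+6+4+2+4+3 = 95
9+5 = 14
1+4 = 5

5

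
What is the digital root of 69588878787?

6+9+5+8+8+8+7+8+7+8+7 = 81
8+1 = 9

9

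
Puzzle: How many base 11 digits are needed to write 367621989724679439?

17

367621989724679439 in base 11 is 80007771338096442, which has 17 digits.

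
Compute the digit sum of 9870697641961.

73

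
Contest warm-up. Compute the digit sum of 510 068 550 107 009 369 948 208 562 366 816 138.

151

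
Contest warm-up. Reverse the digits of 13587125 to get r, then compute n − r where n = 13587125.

-38591406

Reverse of 13587125 is 52178531.
13587125 − 52178531 = -38591406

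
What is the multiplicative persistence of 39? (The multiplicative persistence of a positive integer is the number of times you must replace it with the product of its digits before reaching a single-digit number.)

39 → 27 → 14 → 4 (3 steps)

3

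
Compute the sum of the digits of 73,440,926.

35

7+3+4+4+0+9+2+6 = 35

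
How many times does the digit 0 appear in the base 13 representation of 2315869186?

2315869186 in base 13 is 2ABA402C7.
The digit 0 appears 1 time.

1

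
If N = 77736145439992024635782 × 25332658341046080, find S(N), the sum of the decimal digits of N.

77736145439992024635782 × 25332658341046080 = 1969263213181185159444995201852878834560
Sum of its 40 digits: 183.

183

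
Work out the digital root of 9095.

9+0+9+5 = 23
2+3 = 5
(Equivalently, 9095 mod 9 = 5.)

5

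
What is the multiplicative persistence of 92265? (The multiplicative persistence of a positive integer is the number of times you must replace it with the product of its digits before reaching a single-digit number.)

92265 → 1080 → 0 (2 steps)

2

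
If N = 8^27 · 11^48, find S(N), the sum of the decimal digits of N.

8^27 · 11^48 = 234573277740241342151714494717912168246509054582017305468319369546707238912
Sum of its 75 digits: 314.

314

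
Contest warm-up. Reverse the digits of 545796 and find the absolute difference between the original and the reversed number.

Reverse of 545796 is 697545.
|545796 − 697545| = 151749

151749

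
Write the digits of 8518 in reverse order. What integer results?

8158

Reversing 8518 gives 8158.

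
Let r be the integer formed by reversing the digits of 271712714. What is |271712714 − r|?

Reverse of 271712714 is 417217172.
|271712714 − 417217172| = 145504458

145504458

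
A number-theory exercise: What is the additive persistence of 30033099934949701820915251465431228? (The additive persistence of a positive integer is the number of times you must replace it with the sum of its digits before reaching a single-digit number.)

30033099934949701820915251465431228 → 141 → 6 (2 steps)

2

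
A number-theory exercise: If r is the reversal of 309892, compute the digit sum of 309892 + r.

Reversal of 309892 is 298903; 309892 + 298903 = 608795.
Digit sum of 608795: 6+0+8+7+9+5 = 35.

35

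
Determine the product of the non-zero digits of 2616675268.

1451520

2×6×1×6×6×7×5×2×6×8 = 1451520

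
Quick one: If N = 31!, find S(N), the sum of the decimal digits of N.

31! = 8222838654177922817725562880000000
Sum of its 34 digits: 135.

135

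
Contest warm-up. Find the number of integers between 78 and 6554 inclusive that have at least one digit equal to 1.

The integers in [78, 6554] that have at least one digit equal to 1: 81, 91, 100, 101, 102, 103, …, 6541, 6551.
2529 qualify.

2529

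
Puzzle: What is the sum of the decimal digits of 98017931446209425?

9+8+0+1+7+9+3+1+4+4+6+2+0+9+4+2+5 = 74

74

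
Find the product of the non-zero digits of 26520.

2×6×5×2 = 120

120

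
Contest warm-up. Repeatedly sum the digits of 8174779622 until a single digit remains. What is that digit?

8

8+1+7+4+7+7+9+6+2+2 = 53
5+3 = 8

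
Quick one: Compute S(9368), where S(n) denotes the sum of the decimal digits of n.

9+3+6+8 = 26

26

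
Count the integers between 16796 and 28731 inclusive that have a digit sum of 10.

The integers in [16796, 28731] that have a digit sum of 10: 17002, 17011, 17020, 17101, 17110, 17200, …, 27100, 28000.
175 qualify.

175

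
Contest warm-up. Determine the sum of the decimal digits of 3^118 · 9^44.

477

3^118 · 9^44 = 193632597890512706847971583764083347958511186984324587565465147107798425867049291402906445603076729
Sum of its 99 digits: 477.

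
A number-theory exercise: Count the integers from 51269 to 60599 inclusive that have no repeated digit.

2833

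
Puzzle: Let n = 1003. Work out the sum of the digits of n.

1+0+0+3 = 4

4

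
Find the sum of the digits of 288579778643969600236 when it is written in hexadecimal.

151

288579778643969600236 in base 16 is FA4D953B72AAA6AEC.
Digit sum: 15+10+4+13+9+5+3+11+7+2+10+10+10+6+10+14+12 = 151.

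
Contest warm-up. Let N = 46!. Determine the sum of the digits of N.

216

46! = 5502622159812088949850305428800254892961651752960000000000
Sum of its 58 digits: 216.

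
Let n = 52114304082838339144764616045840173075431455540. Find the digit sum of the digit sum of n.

First digit sum: 178.
1+7+8 = 16.

16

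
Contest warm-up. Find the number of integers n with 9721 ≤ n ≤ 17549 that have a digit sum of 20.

513

The integers in [9721, 17549] that have a digit sum of 20: 9722, 9731, 9740, 9803, 9812, 9821, …, 17534, 17543.
513 qualify.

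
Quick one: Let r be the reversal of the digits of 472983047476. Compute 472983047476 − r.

-201757341798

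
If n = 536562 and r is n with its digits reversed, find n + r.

Reverse of 536562 is 265635.
536562 + 265635 = 802197

802197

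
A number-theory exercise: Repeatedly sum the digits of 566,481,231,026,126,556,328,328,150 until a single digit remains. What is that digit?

2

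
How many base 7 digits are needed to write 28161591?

28161591 in base 7 is 461240523, which has 9 digits.

9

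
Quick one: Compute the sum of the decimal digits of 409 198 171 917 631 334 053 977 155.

4+0+9+1+9+8+1+7+1+9+1+7+6+3+1+3+3+4+0+5+3+9+7+7+1+5+5 = 119

119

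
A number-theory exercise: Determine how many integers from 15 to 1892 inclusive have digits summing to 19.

The integers in [15, 1892] that have digits summing to 19: 199, 289, 298, 379, 388, 397, …, 1882, 1891.
90 qualify.

90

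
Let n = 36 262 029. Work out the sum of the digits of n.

3+6+2+6+2+0+2+9 = 30

30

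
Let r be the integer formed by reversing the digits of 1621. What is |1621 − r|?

Reverse of 1621 is 1261.
|1621 − 1261| = 360

360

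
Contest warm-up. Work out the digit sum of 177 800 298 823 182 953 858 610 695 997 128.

167

1+7+7+8+0+0+2+9+8+8+2+3+1+8+2+9+5+3+8+5+8+6+1+0+6+9+5+9+9+7+1+2+8 = 167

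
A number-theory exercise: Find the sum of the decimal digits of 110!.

657

110! = 15882455415227429404253703127090772871724410234473563207581748318444567162948183030959960131517678520479243672638179990208521148623422266876757623911219200000000000000000000000000
Sum of its 179 digits: 657.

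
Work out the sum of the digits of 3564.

3+5+6+4 = 18

18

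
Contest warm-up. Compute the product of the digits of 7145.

140

7×1×4×5 = 140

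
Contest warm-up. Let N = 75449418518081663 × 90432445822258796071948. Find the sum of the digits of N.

188

75449418518081663 × 90432445822258796071948 = 6823075452457349529762402211596687489524
Sum of its 40 digits: 188.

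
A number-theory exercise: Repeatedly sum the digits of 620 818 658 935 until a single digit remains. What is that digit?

6+2+0+8+1+8+6+5+8+9+3+5 = 61
6+1 = 7

7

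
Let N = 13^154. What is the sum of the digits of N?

751

13^154 = 3525950858900620109463105899171222562671850431367637714145205893940785048238247198985678144023374404975902101139574339606106704430679361478807813893727348338103068614151689
Sum of its 172 digits: 751.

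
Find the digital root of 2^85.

2

The digital root of n equals n mod 9 (or 9 when 9 | n), so we need 2^85 mod 9.
2^85 ≡ 2 (mod 9), so the digital root is 2.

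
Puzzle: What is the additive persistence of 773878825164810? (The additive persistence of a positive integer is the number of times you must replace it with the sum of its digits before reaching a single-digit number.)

773878825164810 → 75 → 12 → 3 (3 steps)

3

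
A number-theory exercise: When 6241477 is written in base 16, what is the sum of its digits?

52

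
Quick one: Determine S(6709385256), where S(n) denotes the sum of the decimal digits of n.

51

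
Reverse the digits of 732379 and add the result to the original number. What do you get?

1705616

Reverse of 732379 is 973237.
732379 + 973237 = 1705616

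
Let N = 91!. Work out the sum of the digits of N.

594

91! = 135200152767840296255166568759495142147586866476906677791741734597153670771559994765685283954750449427751168336768008192000000000000000000000
Sum of its 141 digits: 594.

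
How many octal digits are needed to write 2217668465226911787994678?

27

2217668465226911787994678 in base 8 is 725470061433514342150647066, which has 27 digits.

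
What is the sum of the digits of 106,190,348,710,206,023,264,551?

76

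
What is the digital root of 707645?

2

7+0+7+6+4+5 = 29
2+9 = 11
1+1 = 2
(Equivalently, 707645 mod 9 = 2.)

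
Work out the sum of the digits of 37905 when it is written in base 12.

37905 in base 12 is 19B29.
Digit sum: 1+9+11+2+9 = 32.

32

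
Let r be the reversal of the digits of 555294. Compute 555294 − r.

62739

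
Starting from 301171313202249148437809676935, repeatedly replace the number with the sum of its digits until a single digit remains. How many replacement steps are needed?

301171313202249148437809676935 → 119 → 11 → 2 (3 steps)

3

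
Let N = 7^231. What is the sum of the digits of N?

856

7^231 = 1650620533198901179310037038121881423612989614854792506879607291732340247581181223038364617346535400863632889379224683855291704803806067504996928765926119007966605255986600766253243088393552202743
Sum of its 196 digits: 856.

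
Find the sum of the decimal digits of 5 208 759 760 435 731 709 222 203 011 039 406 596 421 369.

5+2+0+8+7+5+9+7+6+0+4+3+5+7+3+1+7+0+9+2+2+2+2+0+3+0+1+1+0+3+9+4+0+6+5+9+6+4+2+1+3+6+9 = 168

168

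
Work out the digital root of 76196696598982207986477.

7+6+1+9+6+6+9+6+5+9+8+9+8+2+2+0+7+9+8+6+4+7+7 = 141
1+4+1 = 6

6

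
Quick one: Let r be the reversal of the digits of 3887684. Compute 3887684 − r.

Reverse of 3887684 is 4867883.
3887684 − 4867883 = -980199

-980199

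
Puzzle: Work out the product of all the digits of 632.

36

6×3×2 = 36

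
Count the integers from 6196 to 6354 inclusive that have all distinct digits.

90

The integers in [6196, 6354] that have all distinct digits: 6197, 6198, 6201, 6203, 6204, 6205, …, 6352, 6354.
90 qualify.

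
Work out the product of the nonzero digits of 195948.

1×9×5×9×4×8 = 12960

12960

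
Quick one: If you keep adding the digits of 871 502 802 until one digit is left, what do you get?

8+7+1+5+0+2+8+0+2 = 33
3+3 = 6
(Equivalently, 871 502 802 mod 9 = 6.)

6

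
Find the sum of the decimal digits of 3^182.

3^182 = 685596132412797531053607549485540055753823212621556770516014091704614236087297342176409
Sum of its 87 digits: 360.

360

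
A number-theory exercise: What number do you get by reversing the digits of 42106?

Reversing 42106 gives 60124.

60124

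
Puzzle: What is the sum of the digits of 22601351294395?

52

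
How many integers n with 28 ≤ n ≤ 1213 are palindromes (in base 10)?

The integers in [28, 1213] that are palindromes (in base 10): 33, 44, 55, 66, 77, 88, …, 1001, 1111.
99 qualify.

99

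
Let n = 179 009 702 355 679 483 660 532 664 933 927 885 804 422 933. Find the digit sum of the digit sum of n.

First digit sum: 212.
2+1+2 = 5.

5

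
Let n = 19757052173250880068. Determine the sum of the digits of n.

84

1+9+7+5+7+0+5+2+1+7+3+2+5+0+8+8+0+0+6+8 = 84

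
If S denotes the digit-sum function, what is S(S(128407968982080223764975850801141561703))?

14

First digit sum: 167.
1+6+7 = 14.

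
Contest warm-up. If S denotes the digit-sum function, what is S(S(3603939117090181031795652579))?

First digit sum: 120.
1+2+0 = 3.

3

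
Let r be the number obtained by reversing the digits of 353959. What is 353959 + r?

Reverse of 353959 is 959353.
353959 + 959353 = 1313312

1313312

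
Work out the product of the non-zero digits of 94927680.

9×4×9×2×7×6×8 = 217728

217728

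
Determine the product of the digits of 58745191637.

5×8×7×4×5×1×9×1×6×3×7 = 6350400

6350400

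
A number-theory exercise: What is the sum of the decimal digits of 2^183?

278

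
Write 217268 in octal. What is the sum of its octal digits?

217268 in base 8 is 650264.
Digit sum: 6+5+0+2+6+4 = 23.

23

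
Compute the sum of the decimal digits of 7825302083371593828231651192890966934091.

178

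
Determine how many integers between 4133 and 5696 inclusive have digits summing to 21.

103

The integers in [4133, 5696] that have digits summing to 21: 4179, 4188, 4197, 4269, 4278, 4287, …, 5682, 5691.
103 qualify.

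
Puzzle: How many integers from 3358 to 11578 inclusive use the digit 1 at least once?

The integers in [3358, 11578] that use the digit 1 at least once: 3361, 3371, 3381, 3391, 3401, 3410, …, 11577, 11578.
3323 qualify.

3323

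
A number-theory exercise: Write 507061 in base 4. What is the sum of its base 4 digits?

19

507061 in base 4 is 1323302311.
Digit sum: 1+3+2+3+3+0+2+3+1+1 = 19.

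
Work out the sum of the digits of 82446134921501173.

8+2+4+4+6+1+3+4+9+2+1+5+0+1+1+7+3 = 61

61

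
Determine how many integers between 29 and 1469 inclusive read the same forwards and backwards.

The integers in [29, 1469] that read the same forwards and backwards: 33, 44, 55, 66, 77, 88, …, 1331, 1441.
102 qualify.

102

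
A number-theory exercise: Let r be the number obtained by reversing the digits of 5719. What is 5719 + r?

Reverse of 5719 is 9175.
5719 + 9175 = 14894

14894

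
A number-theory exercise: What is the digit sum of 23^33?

23^33 = 865004941741938633917747707002884268046728983
Sum of its 45 digits: 215.

215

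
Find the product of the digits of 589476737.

8890560

5×8×9×4×7×6×7×3×7 = 8890560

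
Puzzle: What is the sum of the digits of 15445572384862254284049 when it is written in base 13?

117

15445572384862254284049 in base 13 is A746B62845367487072A.
Digit sum: 10+7+4+6+11+6+2+8+4+5+3+6+7+4+8+7+0+7+2+10 = 117.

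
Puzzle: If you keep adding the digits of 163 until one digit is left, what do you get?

1+6+3 = 10
1+0 = 1
(Equivalently, 163 mod 9 = 1.)

1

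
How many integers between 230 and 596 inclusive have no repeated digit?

The integers in [230, 596] that have no repeated digit: 230, 231, 234, 235, 236, 237, …, 594, 596.
270 qualify.

270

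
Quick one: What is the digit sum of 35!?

35! = 10333147966386144929666651337523200000000
Sum of its 41 digits: 144.

144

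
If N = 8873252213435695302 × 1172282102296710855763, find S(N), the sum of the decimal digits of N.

8873252213435695302 × 1172282102296710855763 = 10401954758975339788109523883427338725426
Sum of its 41 digits: 195.

195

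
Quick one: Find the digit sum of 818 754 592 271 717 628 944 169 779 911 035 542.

176

8+1+8+7+5+4+5+9+2+2+7+1+7+1+7+6+2+8+9+4+4+1+6+9+7+7+9+9+1+1+0+3+5+5+4+2 = 176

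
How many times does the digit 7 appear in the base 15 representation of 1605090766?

1605090766 in base 15 is 95DA76B1.
The digit 7 appears 1 time.

1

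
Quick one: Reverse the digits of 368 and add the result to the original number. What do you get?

Reverse of 368 is 863.
368 + 863 = 1231

1231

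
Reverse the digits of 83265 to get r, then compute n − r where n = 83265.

Reverse of 83265 is 56238.
83265 − 56238 = 27027

27027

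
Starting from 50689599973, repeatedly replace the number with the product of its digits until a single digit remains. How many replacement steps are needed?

1

50689599973 → 0 (1 step)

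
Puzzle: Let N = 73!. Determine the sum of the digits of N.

73! = 4470115461512684340891257138125051110076800700282905015819080092370422104067183317016903680000000000000000
Sum of its 106 digits: 315.

315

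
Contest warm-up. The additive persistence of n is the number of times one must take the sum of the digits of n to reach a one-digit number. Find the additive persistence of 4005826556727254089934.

4005826556727254089934 → 101 → 2 (2 steps)

2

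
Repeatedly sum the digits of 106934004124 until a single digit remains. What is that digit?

7

1+0+6+9+3+4+0+0+4+1+2+4 = 34
3+4 = 7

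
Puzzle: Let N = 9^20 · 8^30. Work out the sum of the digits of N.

9^20 · 8^30 = 15050460856003445253967416883354036354022375424
Sum of its 47 digits: 180.

180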